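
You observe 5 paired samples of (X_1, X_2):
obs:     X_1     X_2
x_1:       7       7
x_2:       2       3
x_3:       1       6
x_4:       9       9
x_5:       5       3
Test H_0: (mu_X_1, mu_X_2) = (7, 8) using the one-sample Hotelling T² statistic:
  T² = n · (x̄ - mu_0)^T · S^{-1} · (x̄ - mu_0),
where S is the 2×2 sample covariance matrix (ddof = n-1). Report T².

Step 1 — sample mean vector:
  mean(X_1) = (7 + 2 + 1 + 9 + 5) / 5 = 24/5 = 4.8
  mean(X_2) = (7 + 3 + 6 + 9 + 3) / 5 = 28/5 = 5.6
  x̄ = (4.8, 5.6),  deviation x̄ - mu_0 = (4.8, 5.6) - (7, 8) = (-2.2, -2.4).

Step 2 — sample covariance matrix, S[i,j] = (1/(n-1)) · Σ_k (x_{k,i} - mean_i) · (x_{k,j} - mean_j), divisor n-1 = 4:
  S[X_1,X_1] = ((2.2)·(2.2) + (-2.8)·(-2.8) + (-3.8)·(-3.8) + (4.2)·(4.2) + (0.2)·(0.2)) / 4 = 44.8/4 = 11.2
  S[X_1,X_2] = ((2.2)·(1.4) + (-2.8)·(-2.6) + (-3.8)·(0.4) + (4.2)·(3.4) + (0.2)·(-2.6)) / 4 = 22.6/4 = 5.65
  S[X_2,X_2] = ((1.4)·(1.4) + (-2.6)·(-2.6) + (0.4)·(0.4) + (3.4)·(3.4) + (-2.6)·(-2.6)) / 4 = 27.2/4 = 6.8
  S = [[11.2, 5.65],
 [5.65, 6.8]].

Step 3 — invert S. det(S) = 11.2·6.8 - (5.65)² = 44.2375.
  S^{-1} = (1/det) · [[d, -b], [-b, a]] = [[0.1537, -0.1277],
 [-0.1277, 0.2532]].

Step 4 — quadratic form (x̄ - mu_0)^T · S^{-1} · (x̄ - mu_0):
  S^{-1} · (x̄ - mu_0) = (-0.0316, -0.3266),
  (x̄ - mu_0)^T · [...] = (-2.2)·(-0.0316) + (-2.4)·(-0.3266) = 0.8536.

Step 5 — scale by n: T² = 5 · 0.8536 = 4.2679.

T² ≈ 4.2679


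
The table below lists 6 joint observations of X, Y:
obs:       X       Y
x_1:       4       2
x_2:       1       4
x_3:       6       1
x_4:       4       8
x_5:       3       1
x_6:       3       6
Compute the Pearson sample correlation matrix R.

Step 1 — column means:
  mean(X) = (4 + 1 + 6 + 4 + 3 + 3) / 6 = 21/6 = 3.5
  mean(Y) = (2 + 4 + 1 + 8 + 1 + 6) / 6 = 22/6 = 3.6667

Step 2 — sample variances and covariances s[i,j] = (1/(n-1)) · Σ_k (x_{k,i} - mean_i) · (x_{k,j} - mean_j), with n-1 = 5:
  s[X,X] = ((0.5)·(0.5) + (-2.5)·(-2.5) + (2.5)·(2.5) + (0.5)·(0.5) + (-0.5)·(-0.5) + (-0.5)·(-0.5)) / 5 = 13.5/5 = 2.7
  s[X,Y] = ((0.5)·(-1.6667) + (-2.5)·(0.3333) + (2.5)·(-2.6667) + (0.5)·(4.3333) + (-0.5)·(-2.6667) + (-0.5)·(2.3333)) / 5 = -6/5 = -1.2
  s[Y,Y] = ((-1.6667)·(-1.6667) + (0.3333)·(0.3333) + (-2.6667)·(-2.6667) + (4.3333)·(4.3333) + (-2.6667)·(-2.6667) + (2.3333)·(2.3333)) / 5 = 41.3333/5 = 8.2667
  Sample standard deviations s_i = √(s[i,i]):
  s(X) = √(2.7) = 1.6432
  s(Y) = √(8.2667) = 2.8752

Step 3 — r_{ij} = s_{ij} / (s_i · s_j):
  r[X,X] = 1 (diagonal).
  r[X,Y] = -1.2 / (1.6432 · 2.8752) = -1.2 / 4.7244 = -0.254
  r[Y,Y] = 1 (diagonal).

R is symmetric with unit diagonal. Assembling:

R = [[1, -0.254],
 [-0.254, 1]]


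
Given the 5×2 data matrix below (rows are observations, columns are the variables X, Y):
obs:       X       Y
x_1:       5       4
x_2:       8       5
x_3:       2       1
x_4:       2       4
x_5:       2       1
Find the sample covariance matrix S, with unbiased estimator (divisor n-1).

Step 1 — column means:
  mean(X) = (5 + 8 + 2 + 2 + 2) / 5 = 19/5 = 3.8
  mean(Y) = (4 + 5 + 1 + 4 + 1) / 5 = 15/5 = 3

Step 2 — sample covariance S[i,j] = (1/(n-1)) · Σ_k (x_{k,i} - mean_i) · (x_{k,j} - mean_j), with n-1 = 4.
  S[X,X] = ((1.2)·(1.2) + (4.2)·(4.2) + (-1.8)·(-1.8) + (-1.8)·(-1.8) + (-1.8)·(-1.8)) / 4 = 28.8/4 = 7.2
  S[X,Y] = ((1.2)·(1) + (4.2)·(2) + (-1.8)·(-2) + (-1.8)·(1) + (-1.8)·(-2)) / 4 = 15/4 = 3.75
  S[Y,Y] = ((1)·(1) + (2)·(2) + (-2)·(-2) + (1)·(1) + (-2)·(-2)) / 4 = 14/4 = 3.5

S is symmetric (S[j,i] = S[i,j]). Assembling:

S = [[7.2, 3.75],
 [3.75, 3.5]]


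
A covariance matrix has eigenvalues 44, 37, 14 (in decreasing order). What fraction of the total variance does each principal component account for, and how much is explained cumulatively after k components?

Step 1 — total variance = trace(Sigma) = Σ λ_i = 44 + 37 + 14 = 95.

Step 2 — fraction explained by component i = λ_i / Σ λ:
  PC1: 44/95 = 0.4632
  PC2: 37/95 = 0.3895
  PC3: 14/95 = 0.1474

Step 3 — cumulative fraction after k components = (λ_1 + ... + λ_k) / Σ λ:
  k = 1: 44/95 = 0.4632
  k = 2: (44 + 37)/95 = 81/95 = 0.8526
  k = 3: (44 + 37 + 14)/95 = 95/95 = 1

Summary (fraction, with percent):

explained: PC1 0.4632 (46.32%), PC2 0.3895 (38.95%), PC3 0.1474 (14.74%);  cumulative: 0.4632, 0.8526, 1


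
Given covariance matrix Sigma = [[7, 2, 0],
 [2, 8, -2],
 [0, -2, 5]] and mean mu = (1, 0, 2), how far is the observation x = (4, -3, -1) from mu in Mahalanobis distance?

Step 1 — centre the observation: (x - mu) = (3, -3, -3).

Step 2 — invert Sigma (cofactor / det for 3×3, or solve directly):
  Sigma^{-1} = [[0.1552, -0.0431, -0.0172],
 [-0.0431, 0.1509, 0.0603],
 [-0.0172, 0.0603, 0.2241]].

Step 3 — form the quadratic (x - mu)^T · Sigma^{-1} · (x - mu):
  Sigma^{-1} · (x - mu) = (0.6466, -0.7629, -0.9052).
  (x - mu)^T · [Sigma^{-1} · (x - mu)] = (3)·(0.6466) + (-3)·(-0.7629) + (-3)·(-0.9052) = 6.944.

Step 4 — take square root: d = √(6.944) ≈ 2.6351.

d(x, mu) = √(6.944) ≈ 2.6351


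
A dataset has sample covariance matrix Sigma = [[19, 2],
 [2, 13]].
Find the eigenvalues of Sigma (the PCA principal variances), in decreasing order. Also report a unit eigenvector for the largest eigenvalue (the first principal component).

Step 1 — characteristic polynomial of 2×2 Sigma:
  det(Sigma - λI) = λ² - trace · λ + det = 0.
  trace = 19 + 13 = 32, det = 19·13 - (2)² = 243.
Step 2 — discriminant:
  Δ = trace² - 4·det = 1024 - 972 = 52.
Step 3 — eigenvalues:
  λ = (trace ± √Δ)/2 = (32 ± 7.2111)/2,
  λ_1 = 19.6056,  λ_2 = 12.3944.

Step 4 — unit eigenvector for λ_1: solve (Sigma - λ_1 I)v = 0. First row:
  (19 - 19.6056)·v_x + (2)·v_y = 0, i.e. (-0.6056)·v_x + (2)·v_y = 0,
  so v ∝ (b, λ_1 - a) = (2, 0.6056) = u.
  ||u|| = √((2)² + (0.6056)²) = √(4.3667) ≈ 2.0897,
  v_1 = u/||u|| ≈ (0.9571, 0.2898) (||v_1|| = 1).

λ_1 = 19.6056,  λ_2 = 12.3944;  v_1 ≈ (0.9571, 0.2898)


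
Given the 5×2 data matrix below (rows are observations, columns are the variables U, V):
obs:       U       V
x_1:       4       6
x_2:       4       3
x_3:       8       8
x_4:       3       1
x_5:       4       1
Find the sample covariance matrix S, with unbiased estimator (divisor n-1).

Step 1 — column means:
  mean(U) = (4 + 4 + 8 + 3 + 4) / 5 = 23/5 = 4.6
  mean(V) = (6 + 3 + 8 + 1 + 1) / 5 = 19/5 = 3.8

Step 2 — sample covariance S[i,j] = (1/(n-1)) · Σ_k (x_{k,i} - mean_i) · (x_{k,j} - mean_j), with n-1 = 4.
  S[U,U] = ((-0.6)·(-0.6) + (-0.6)·(-0.6) + (3.4)·(3.4) + (-1.6)·(-1.6) + (-0.6)·(-0.6)) / 4 = 15.2/4 = 3.8
  S[U,V] = ((-0.6)·(2.2) + (-0.6)·(-0.8) + (3.4)·(4.2) + (-1.6)·(-2.8) + (-0.6)·(-2.8)) / 4 = 19.6/4 = 4.9
  S[V,V] = ((2.2)·(2.2) + (-0.8)·(-0.8) + (4.2)·(4.2) + (-2.8)·(-2.8) + (-2.8)·(-2.8)) / 4 = 38.8/4 = 9.7

S is symmetric (S[j,i] = S[i,j]). Assembling:

S = [[3.8, 4.9],
 [4.9, 9.7]]


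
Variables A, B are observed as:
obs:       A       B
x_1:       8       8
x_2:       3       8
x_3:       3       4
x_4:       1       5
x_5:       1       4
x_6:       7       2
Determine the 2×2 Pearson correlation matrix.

Step 1 — column means:
  mean(A) = (8 + 3 + 3 + 1 + 1 + 7) / 6 = 23/6 = 3.8333
  mean(B) = (8 + 8 + 4 + 5 + 4 + 2) / 6 = 31/6 = 5.1667

Step 2 — sample variances and covariances s[i,j] = (1/(n-1)) · Σ_k (x_{k,i} - mean_i) · (x_{k,j} - mean_j), with n-1 = 5:
  s[A,A] = ((4.1667)·(4.1667) + (-0.8333)·(-0.8333) + (-0.8333)·(-0.8333) + (-2.8333)·(-2.8333) + (-2.8333)·(-2.8333) + (3.1667)·(3.1667)) / 5 = 44.8333/5 = 8.9667
  s[A,B] = ((4.1667)·(2.8333) + (-0.8333)·(2.8333) + (-0.8333)·(-1.1667) + (-2.8333)·(-0.1667) + (-2.8333)·(-1.1667) + (3.1667)·(-3.1667)) / 5 = 4.1667/5 = 0.8333
  s[B,B] = ((2.8333)·(2.8333) + (2.8333)·(2.8333) + (-1.1667)·(-1.1667) + (-0.1667)·(-0.1667) + (-1.1667)·(-1.1667) + (-3.1667)·(-3.1667)) / 5 = 28.8333/5 = 5.7667
  Sample standard deviations s_i = √(s[i,i]):
  s(A) = √(8.9667) = 2.9944
  s(B) = √(5.7667) = 2.4014

Step 3 — r_{ij} = s_{ij} / (s_i · s_j):
  r[A,A] = 1 (diagonal).
  r[A,B] = 0.8333 / (2.9944 · 2.4014) = 0.8333 / 7.1908 = 0.1159
  r[B,B] = 1 (diagonal).

R is symmetric with unit diagonal. Assembling:

R = [[1, 0.1159],
 [0.1159, 1]]


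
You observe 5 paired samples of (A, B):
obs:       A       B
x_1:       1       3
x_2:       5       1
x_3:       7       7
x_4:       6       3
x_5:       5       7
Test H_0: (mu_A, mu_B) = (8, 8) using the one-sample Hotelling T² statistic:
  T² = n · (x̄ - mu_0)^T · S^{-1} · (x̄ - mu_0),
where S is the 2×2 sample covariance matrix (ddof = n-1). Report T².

Step 1 — sample mean vector:
  mean(A) = (1 + 5 + 7 + 6 + 5) / 5 = 24/5 = 4.8
  mean(B) = (3 + 1 + 7 + 3 + 7) / 5 = 21/5 = 4.2
  x̄ = (4.8, 4.2),  deviation x̄ - mu_0 = (4.8, 4.2) - (8, 8) = (-3.2, -3.8).

Step 2 — sample covariance matrix, S[i,j] = (1/(n-1)) · Σ_k (x_{k,i} - mean_i) · (x_{k,j} - mean_j), divisor n-1 = 4:
  S[A,A] = ((-3.8)·(-3.8) + (0.2)·(0.2) + (2.2)·(2.2) + (1.2)·(1.2) + (0.2)·(0.2)) / 4 = 20.8/4 = 5.2
  S[A,B] = ((-3.8)·(-1.2) + (0.2)·(-3.2) + (2.2)·(2.8) + (1.2)·(-1.2) + (0.2)·(2.8)) / 4 = 9.2/4 = 2.3
  S[B,B] = ((-1.2)·(-1.2) + (-3.2)·(-3.2) + (2.8)·(2.8) + (-1.2)·(-1.2) + (2.8)·(2.8)) / 4 = 28.8/4 = 7.2
  S = [[5.2, 2.3],
 [2.3, 7.2]].

Step 3 — invert S. det(S) = 5.2·7.2 - (2.3)² = 32.15.
  S^{-1} = (1/det) · [[d, -b], [-b, a]] = [[0.224, -0.0715],
 [-0.0715, 0.1617]].

Step 4 — quadratic form (x̄ - mu_0)^T · S^{-1} · (x̄ - mu_0):
  S^{-1} · (x̄ - mu_0) = (-0.4448, -0.3857),
  (x̄ - mu_0)^T · [...] = (-3.2)·(-0.4448) + (-3.8)·(-0.3857) = 2.889.

Step 5 — scale by n: T² = 5 · 2.889 = 14.4448.

T² ≈ 14.4448


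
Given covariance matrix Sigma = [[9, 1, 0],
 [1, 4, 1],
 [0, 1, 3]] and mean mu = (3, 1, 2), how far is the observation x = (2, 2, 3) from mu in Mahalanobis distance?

Step 1 — centre the observation: (x - mu) = (-1, 1, 1).

Step 2 — invert Sigma (cofactor / det for 3×3, or solve directly):
  Sigma^{-1} = [[0.1146, -0.0313, 0.0104],
 [-0.0312, 0.2813, -0.0938],
 [0.0104, -0.0938, 0.3646]].

Step 3 — form the quadratic (x - mu)^T · Sigma^{-1} · (x - mu):
  Sigma^{-1} · (x - mu) = (-0.1354, 0.2188, 0.2604).
  (x - mu)^T · [Sigma^{-1} · (x - mu)] = (-1)·(-0.1354) + (1)·(0.2188) + (1)·(0.2604) = 0.6146.

Step 4 — take square root: d = √(0.6146) ≈ 0.784.

d(x, mu) = √(0.6146) ≈ 0.784


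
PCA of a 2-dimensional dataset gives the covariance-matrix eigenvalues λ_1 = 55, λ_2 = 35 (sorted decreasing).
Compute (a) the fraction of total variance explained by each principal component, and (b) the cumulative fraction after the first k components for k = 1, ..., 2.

Step 1 — total variance = trace(Sigma) = Σ λ_i = 55 + 35 = 90.

Step 2 — fraction explained by component i = λ_i / Σ λ:
  PC1: 55/90 = 0.6111
  PC2: 35/90 = 0.3889

Step 3 — cumulative fraction after k components = (λ_1 + ... + λ_k) / Σ λ:
  k = 1: 55/90 = 0.6111
  k = 2: (55 + 35)/90 = 90/90 = 1

Summary (fraction, with percent):

explained: PC1 0.6111 (61.11%), PC2 0.3889 (38.89%);  cumulative: 0.6111, 1


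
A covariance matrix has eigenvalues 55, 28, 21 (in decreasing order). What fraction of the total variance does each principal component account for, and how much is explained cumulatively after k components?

Step 1 — total variance = trace(Sigma) = Σ λ_i = 55 + 28 + 21 = 104.

Step 2 — fraction explained by component i = λ_i / Σ λ:
  PC1: 55/104 = 0.5288
  PC2: 28/104 = 0.2692
  PC3: 21/104 = 0.2019

Step 3 — cumulative fraction after k components = (λ_1 + ... + λ_k) / Σ λ:
  k = 1: 55/104 = 0.5288
  k = 2: (55 + 28)/104 = 83/104 = 0.7981
  k = 3: (55 + 28 + 21)/104 = 104/104 = 1

Summary (fraction, with percent):

explained: PC1 0.5288 (52.88%), PC2 0.2692 (26.92%), PC3 0.2019 (20.19%);  cumulative: 0.5288, 0.7981, 1


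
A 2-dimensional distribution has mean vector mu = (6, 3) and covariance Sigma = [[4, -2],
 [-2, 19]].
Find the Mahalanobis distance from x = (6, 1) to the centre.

Step 1 — centre the observation: (x - mu) = (0, -2).

Step 2 — invert Sigma. det(Sigma) = 4·19 - (-2)² = 72.
  Sigma^{-1} = (1/det) · [[d, -b], [-b, a]] = [[0.2639, 0.0278],
 [0.0278, 0.0556]].

Step 3 — form the quadratic (x - mu)^T · Sigma^{-1} · (x - mu):
  Sigma^{-1} · (x - mu) = (-0.0556, -0.1111).
  (x - mu)^T · [Sigma^{-1} · (x - mu)] = (0)·(-0.0556) + (-2)·(-0.1111) = 0.2222.

Step 4 — take square root: d = √(0.2222) ≈ 0.4714.

d(x, mu) = √(0.2222) ≈ 0.4714


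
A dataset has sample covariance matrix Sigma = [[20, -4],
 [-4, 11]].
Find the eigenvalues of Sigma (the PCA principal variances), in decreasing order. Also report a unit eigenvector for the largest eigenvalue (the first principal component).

Step 1 — characteristic polynomial of 2×2 Sigma:
  det(Sigma - λI) = λ² - trace · λ + det = 0.
  trace = 20 + 11 = 31, det = 20·11 - (-4)² = 204.
Step 2 — discriminant:
  Δ = trace² - 4·det = 961 - 816 = 145.
Step 3 — eigenvalues:
  λ = (trace ± √Δ)/2 = (31 ± 12.0416)/2,
  λ_1 = 21.5208,  λ_2 = 9.4792.

Step 4 — unit eigenvector for λ_1: solve (Sigma - λ_1 I)v = 0. First row:
  (20 - 21.5208)·v_x + (-4)·v_y = 0, i.e. (-1.5208)·v_x + (-4)·v_y = 0,
  so v ∝ (b, λ_1 - a) = (-4, 1.5208); multiply by -1 so the first entry is positive: u = (4, -1.5208).
  ||u|| = √((4)² + (-1.5208)²) = √(18.3128) ≈ 4.2793,
  v_1 = u/||u|| ≈ (0.9347, -0.3554) (||v_1|| = 1).

λ_1 = 21.5208,  λ_2 = 9.4792;  v_1 ≈ (0.9347, -0.3554)


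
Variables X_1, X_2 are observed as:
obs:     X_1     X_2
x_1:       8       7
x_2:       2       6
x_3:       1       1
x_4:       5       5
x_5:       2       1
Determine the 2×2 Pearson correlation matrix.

Step 1 — column means:
  mean(X_1) = (8 + 2 + 1 + 5 + 2) / 5 = 18/5 = 3.6
  mean(X_2) = (7 + 6 + 1 + 5 + 1) / 5 = 20/5 = 4

Step 2 — sample variances and covariances s[i,j] = (1/(n-1)) · Σ_k (x_{k,i} - mean_i) · (x_{k,j} - mean_j), with n-1 = 4:
  s[X_1,X_1] = ((4.4)·(4.4) + (-1.6)·(-1.6) + (-2.6)·(-2.6) + (1.4)·(1.4) + (-1.6)·(-1.6)) / 4 = 33.2/4 = 8.3
  s[X_1,X_2] = ((4.4)·(3) + (-1.6)·(2) + (-2.6)·(-3) + (1.4)·(1) + (-1.6)·(-3)) / 4 = 24/4 = 6
  s[X_2,X_2] = ((3)·(3) + (2)·(2) + (-3)·(-3) + (1)·(1) + (-3)·(-3)) / 4 = 32/4 = 8
  Sample standard deviations s_i = √(s[i,i]):
  s(X_1) = √(8.3) = 2.881
  s(X_2) = √(8) = 2.8284

Step 3 — r_{ij} = s_{ij} / (s_i · s_j):
  r[X_1,X_1] = 1 (diagonal).
  r[X_1,X_2] = 6 / (2.881 · 2.8284) = 6 / 8.1486 = 0.7363
  r[X_2,X_2] = 1 (diagonal).

R is symmetric with unit diagonal. Assembling:

R = [[1, 0.7363],
 [0.7363, 1]]


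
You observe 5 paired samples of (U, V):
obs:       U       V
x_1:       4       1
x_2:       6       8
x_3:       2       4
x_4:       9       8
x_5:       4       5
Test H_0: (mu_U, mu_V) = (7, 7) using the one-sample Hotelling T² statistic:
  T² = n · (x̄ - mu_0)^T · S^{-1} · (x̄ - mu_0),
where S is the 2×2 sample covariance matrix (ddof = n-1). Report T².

Step 1 — sample mean vector:
  mean(U) = (4 + 6 + 2 + 9 + 4) / 5 = 25/5 = 5
  mean(V) = (1 + 8 + 4 + 8 + 5) / 5 = 26/5 = 5.2
  x̄ = (5, 5.2),  deviation x̄ - mu_0 = (5, 5.2) - (7, 7) = (-2, -1.8).

Step 2 — sample covariance matrix, S[i,j] = (1/(n-1)) · Σ_k (x_{k,i} - mean_i) · (x_{k,j} - mean_j), divisor n-1 = 4:
  S[U,U] = ((-1)·(-1) + (1)·(1) + (-3)·(-3) + (4)·(4) + (-1)·(-1)) / 4 = 28/4 = 7
  S[U,V] = ((-1)·(-4.2) + (1)·(2.8) + (-3)·(-1.2) + (4)·(2.8) + (-1)·(-0.2)) / 4 = 22/4 = 5.5
  S[V,V] = ((-4.2)·(-4.2) + (2.8)·(2.8) + (-1.2)·(-1.2) + (2.8)·(2.8) + (-0.2)·(-0.2)) / 4 = 34.8/4 = 8.7
  S = [[7, 5.5],
 [5.5, 8.7]].

Step 3 — invert S. det(S) = 7·8.7 - (5.5)² = 30.65.
  S^{-1} = (1/det) · [[d, -b], [-b, a]] = [[0.2838, -0.1794],
 [-0.1794, 0.2284]].

Step 4 — quadratic form (x̄ - mu_0)^T · S^{-1} · (x̄ - mu_0):
  S^{-1} · (x̄ - mu_0) = (-0.2447, -0.0522),
  (x̄ - mu_0)^T · [...] = (-2)·(-0.2447) + (-1.8)·(-0.0522) = 0.5834.

Step 5 — scale by n: T² = 5 · 0.5834 = 2.9168.

T² ≈ 2.9168


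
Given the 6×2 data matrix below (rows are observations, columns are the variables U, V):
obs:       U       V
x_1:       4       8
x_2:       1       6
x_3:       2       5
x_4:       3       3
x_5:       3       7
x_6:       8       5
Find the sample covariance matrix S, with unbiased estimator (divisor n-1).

Step 1 — column means:
  mean(U) = (4 + 1 + 2 + 3 + 3 + 8) / 6 = 21/6 = 3.5
  mean(V) = (8 + 6 + 5 + 3 + 7 + 5) / 6 = 34/6 = 5.6667

Step 2 — sample covariance S[i,j] = (1/(n-1)) · Σ_k (x_{k,i} - mean_i) · (x_{k,j} - mean_j), with n-1 = 5.
  S[U,U] = ((0.5)·(0.5) + (-2.5)·(-2.5) + (-1.5)·(-1.5) + (-0.5)·(-0.5) + (-0.5)·(-0.5) + (4.5)·(4.5)) / 5 = 29.5/5 = 5.9
  S[U,V] = ((0.5)·(2.3333) + (-2.5)·(0.3333) + (-1.5)·(-0.6667) + (-0.5)·(-2.6667) + (-0.5)·(1.3333) + (4.5)·(-0.6667)) / 5 = -1/5 = -0.2
  S[V,V] = ((2.3333)·(2.3333) + (0.3333)·(0.3333) + (-0.6667)·(-0.6667) + (-2.6667)·(-2.6667) + (1.3333)·(1.3333) + (-0.6667)·(-0.6667)) / 5 = 15.3333/5 = 3.0667

S is symmetric (S[j,i] = S[i,j]). Assembling:

S = [[5.9, -0.2],
 [-0.2, 3.0667]]


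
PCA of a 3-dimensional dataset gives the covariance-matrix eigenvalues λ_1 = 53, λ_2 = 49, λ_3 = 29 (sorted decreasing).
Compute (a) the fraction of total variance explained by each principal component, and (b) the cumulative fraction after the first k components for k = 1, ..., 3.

Step 1 — total variance = trace(Sigma) = Σ λ_i = 53 + 49 + 29 = 131.

Step 2 — fraction explained by component i = λ_i / Σ λ:
  PC1: 53/131 = 0.4046
  PC2: 49/131 = 0.374
  PC3: 29/131 = 0.2214

Step 3 — cumulative fraction after k components = (λ_1 + ... + λ_k) / Σ λ:
  k = 1: 53/131 = 0.4046
  k = 2: (53 + 49)/131 = 102/131 = 0.7786
  k = 3: (53 + 49 + 29)/131 = 131/131 = 1

Summary (fraction, with percent):

explained: PC1 0.4046 (40.46%), PC2 0.374 (37.4%), PC3 0.2214 (22.14%);  cumulative: 0.4046, 0.7786, 1


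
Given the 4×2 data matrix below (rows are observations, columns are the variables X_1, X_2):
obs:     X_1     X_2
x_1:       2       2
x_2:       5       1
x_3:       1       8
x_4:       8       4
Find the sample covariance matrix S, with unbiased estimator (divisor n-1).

Step 1 — column means:
  mean(X_1) = (2 + 5 + 1 + 8) / 4 = 16/4 = 4
  mean(X_2) = (2 + 1 + 8 + 4) / 4 = 15/4 = 3.75

Step 2 — sample covariance S[i,j] = (1/(n-1)) · Σ_k (x_{k,i} - mean_i) · (x_{k,j} - mean_j), with n-1 = 3.
  S[X_1,X_1] = ((-2)·(-2) + (1)·(1) + (-3)·(-3) + (4)·(4)) / 3 = 30/3 = 10
  S[X_1,X_2] = ((-2)·(-1.75) + (1)·(-2.75) + (-3)·(4.25) + (4)·(0.25)) / 3 = -11/3 = -3.6667
  S[X_2,X_2] = ((-1.75)·(-1.75) + (-2.75)·(-2.75) + (4.25)·(4.25) + (0.25)·(0.25)) / 3 = 28.75/3 = 9.5833

S is symmetric (S[j,i] = S[i,j]). Assembling:

S = [[10, -3.6667],
 [-3.6667, 9.5833]]


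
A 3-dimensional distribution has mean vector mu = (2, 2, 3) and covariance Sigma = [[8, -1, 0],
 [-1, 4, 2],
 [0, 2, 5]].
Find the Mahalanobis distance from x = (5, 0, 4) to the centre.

Step 1 — centre the observation: (x - mu) = (3, -2, 1).

Step 2 — invert Sigma (cofactor / det for 3×3, or solve directly):
  Sigma^{-1} = [[0.1301, 0.0407, -0.0163],
 [0.0407, 0.3252, -0.1301],
 [-0.0163, -0.1301, 0.252]].

Step 3 — form the quadratic (x - mu)^T · Sigma^{-1} · (x - mu):
  Sigma^{-1} · (x - mu) = (0.2927, -0.6585, 0.4634).
  (x - mu)^T · [Sigma^{-1} · (x - mu)] = (3)·(0.2927) + (-2)·(-0.6585) + (1)·(0.4634) = 2.6585.

Step 4 — take square root: d = √(2.6585) ≈ 1.6305.

d(x, mu) = √(2.6585) ≈ 1.6305


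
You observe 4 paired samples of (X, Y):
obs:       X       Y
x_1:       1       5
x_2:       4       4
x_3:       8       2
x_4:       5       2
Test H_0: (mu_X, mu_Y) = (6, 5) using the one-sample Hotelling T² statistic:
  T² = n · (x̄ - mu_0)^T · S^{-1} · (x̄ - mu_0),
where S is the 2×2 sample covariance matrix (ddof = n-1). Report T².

Step 1 — sample mean vector:
  mean(X) = (1 + 4 + 8 + 5) / 4 = 18/4 = 4.5
  mean(Y) = (5 + 4 + 2 + 2) / 4 = 13/4 = 3.25
  x̄ = (4.5, 3.25),  deviation x̄ - mu_0 = (4.5, 3.25) - (6, 5) = (-1.5, -1.75).

Step 2 — sample covariance matrix, S[i,j] = (1/(n-1)) · Σ_k (x_{k,i} - mean_i) · (x_{k,j} - mean_j), divisor n-1 = 3:
  S[X,X] = ((-3.5)·(-3.5) + (-0.5)·(-0.5) + (3.5)·(3.5) + (0.5)·(0.5)) / 3 = 25/3 = 8.3333
  S[X,Y] = ((-3.5)·(1.75) + (-0.5)·(0.75) + (3.5)·(-1.25) + (0.5)·(-1.25)) / 3 = -11.5/3 = -3.8333
  S[Y,Y] = ((1.75)·(1.75) + (0.75)·(0.75) + (-1.25)·(-1.25) + (-1.25)·(-1.25)) / 3 = 6.75/3 = 2.25
  S = [[8.3333, -3.8333],
 [-3.8333, 2.25]].

Step 3 — invert S. det(S) = 8.3333·2.25 - (-3.8333)² = 4.0556.
  S^{-1} = (1/det) · [[d, -b], [-b, a]] = [[0.5548, 0.9452],
 [0.9452, 2.0548]].

Step 4 — quadratic form (x̄ - mu_0)^T · S^{-1} · (x̄ - mu_0):
  S^{-1} · (x̄ - mu_0) = (-2.4863, -5.0137),
  (x̄ - mu_0)^T · [...] = (-1.5)·(-2.4863) + (-1.75)·(-5.0137) = 12.5034.

Step 5 — scale by n: T² = 4 · 12.5034 = 50.0137.

T² ≈ 50.0137


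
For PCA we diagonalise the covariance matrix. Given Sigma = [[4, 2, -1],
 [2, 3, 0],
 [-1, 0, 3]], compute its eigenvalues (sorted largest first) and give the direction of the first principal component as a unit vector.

Step 1 — characteristic polynomial p(λ) = det(λI - Sigma) = λ³ - tr·λ² + c_1·λ - det, where tr = trace, c_1 = sum of the principal 2×2 minors, det = det(Sigma):
  tr = 4 + 3 + 3 = 10,
  c_1 = (4·3 - (2)²) + (4·3 - (-1)²) + (3·3 - (0)²) = 8 + 11 + 9 = 28,
  det = 4·(3·3 - (0)²) - (2)·((2)·3 - (0)·(-1)) + (-1)·((2)·(0) - 3·(-1)) = 4·(9) - (2)·(6) + (-1)·(3) = 21.
  So p(λ) = λ³ - 10λ² + 28λ - 21.
Step 2 — look for an integer root (rational root theorem: any rational root is an integer divisor of 21). Testing λ = 3:
  p(3) = 27 - 90 + 84 - 21 = 0  ✓
  Dividing out (λ - 3): p(λ) = (λ - 3)(λ² - 7λ + 7).
Step 3 — remaining eigenvalues from the quadratic λ² - 7λ + 7 = 0:
  Δ = 7² - 4·7 = 49 - 28 = 21,  λ = (7 ± √21)/2 = (7 ± 4.5826)/2 ≈ 5.7913 or 1.2087.
  Sorted: λ_1 = 5.7913,  λ_2 = 3,  λ_3 = 1.2087  (check: sum = 10 = tr ✓).

Step 4 — unit eigenvector for λ_1 ≈ 5.7913: v spans the null space of (Sigma - λ_1 I), whose rows are
  r_1 = (-1.7913, 2, -1),  r_2 = (2, -2.7913, 0),  r_3 = (-1, 0, -2.7913).
  v is orthogonal to every row, so take v ∝ r_1 × r_2 = ((2)·(0) - (-1)·(-2.7913), (-1)·(2) - (-1.7913)·(0), (-1.7913)·(-2.7913) - (2)·(2)) ≈ (-2.7913, -2, 1).
  Rescale (multiply by -1 so the first nonzero entry is positive): u = (2.7913, 2, -1).
  ||u|| = √((2.7913)² + (2)² + (-1)²) = √(12.7913) ≈ 3.5765,  v_1 = u/||u|| ≈ (0.7805, 0.5592, -0.2796) (||v_1|| = 1).

λ_1 = 5.7913,  λ_2 = 3,  λ_3 = 1.2087;  v_1 ≈ (0.7805, 0.5592, -0.2796)


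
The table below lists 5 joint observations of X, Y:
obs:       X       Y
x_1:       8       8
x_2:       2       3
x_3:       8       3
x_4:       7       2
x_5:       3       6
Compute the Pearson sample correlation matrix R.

Step 1 — column means:
  mean(X) = (8 + 2 + 8 + 7 + 3) / 5 = 28/5 = 5.6
  mean(Y) = (8 + 3 + 3 + 2 + 6) / 5 = 22/5 = 4.4

Step 2 — sample variances and covariances s[i,j] = (1/(n-1)) · Σ_k (x_{k,i} - mean_i) · (x_{k,j} - mean_j), with n-1 = 4:
  s[X,X] = ((2.4)·(2.4) + (-3.6)·(-3.6) + (2.4)·(2.4) + (1.4)·(1.4) + (-2.6)·(-2.6)) / 4 = 33.2/4 = 8.3
  s[X,Y] = ((2.4)·(3.6) + (-3.6)·(-1.4) + (2.4)·(-1.4) + (1.4)·(-2.4) + (-2.6)·(1.6)) / 4 = 2.8/4 = 0.7
  s[Y,Y] = ((3.6)·(3.6) + (-1.4)·(-1.4) + (-1.4)·(-1.4) + (-2.4)·(-2.4) + (1.6)·(1.6)) / 4 = 25.2/4 = 6.3
  Sample standard deviations s_i = √(s[i,i]):
  s(X) = √(8.3) = 2.881
  s(Y) = √(6.3) = 2.51

Step 3 — r_{ij} = s_{ij} / (s_i · s_j):
  r[X,X] = 1 (diagonal).
  r[X,Y] = 0.7 / (2.881 · 2.51) = 0.7 / 7.2312 = 0.0968
  r[Y,Y] = 1 (diagonal).

R is symmetric with unit diagonal. Assembling:

R = [[1, 0.0968],
 [0.0968, 1]]


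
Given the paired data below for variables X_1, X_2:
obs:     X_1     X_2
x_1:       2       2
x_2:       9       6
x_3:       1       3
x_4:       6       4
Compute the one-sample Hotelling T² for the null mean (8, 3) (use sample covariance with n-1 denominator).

Step 1 — sample mean vector:
  mean(X_1) = (2 + 9 + 1 + 6) / 4 = 18/4 = 4.5
  mean(X_2) = (2 + 6 + 3 + 4) / 4 = 15/4 = 3.75
  x̄ = (4.5, 3.75),  deviation x̄ - mu_0 = (4.5, 3.75) - (8, 3) = (-3.5, 0.75).

Step 2 — sample covariance matrix, S[i,j] = (1/(n-1)) · Σ_k (x_{k,i} - mean_i) · (x_{k,j} - mean_j), divisor n-1 = 3:
  S[X_1,X_1] = ((-2.5)·(-2.5) + (4.5)·(4.5) + (-3.5)·(-3.5) + (1.5)·(1.5)) / 3 = 41/3 = 13.6667
  S[X_1,X_2] = ((-2.5)·(-1.75) + (4.5)·(2.25) + (-3.5)·(-0.75) + (1.5)·(0.25)) / 3 = 17.5/3 = 5.8333
  S[X_2,X_2] = ((-1.75)·(-1.75) + (2.25)·(2.25) + (-0.75)·(-0.75) + (0.25)·(0.25)) / 3 = 8.75/3 = 2.9167
  S = [[13.6667, 5.8333],
 [5.8333, 2.9167]].

Step 3 — invert S. det(S) = 13.6667·2.9167 - (5.8333)² = 5.8333.
  S^{-1} = (1/det) · [[d, -b], [-b, a]] = [[0.5, -1],
 [-1, 2.3429]].

Step 4 — quadratic form (x̄ - mu_0)^T · S^{-1} · (x̄ - mu_0):
  S^{-1} · (x̄ - mu_0) = (-2.5, 5.2571),
  (x̄ - mu_0)^T · [...] = (-3.5)·(-2.5) + (0.75)·(5.2571) = 12.6929.

Step 5 — scale by n: T² = 4 · 12.6929 = 50.7714.

T² ≈ 50.7714


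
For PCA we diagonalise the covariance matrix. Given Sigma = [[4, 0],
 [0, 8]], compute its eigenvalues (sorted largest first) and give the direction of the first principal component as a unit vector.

Step 1 — characteristic polynomial of 2×2 Sigma:
  det(Sigma - λI) = λ² - trace · λ + det = 0.
  trace = 4 + 8 = 12, det = 4·8 - (0)² = 32.
Step 2 — discriminant:
  Δ = trace² - 4·det = 144 - 128 = 16.
Step 3 — eigenvalues:
  λ = (trace ± √Δ)/2 = (12 ± 4)/2,
  λ_1 = 8,  λ_2 = 4.

Step 4 — unit eigenvector for λ_1: Sigma is diagonal, so its eigenvectors are the coordinate axes. λ_1 = 8 is the diagonal entry on the second coordinate axis, hence
  v_1 = (0, 1) (||v_1|| = 1).

λ_1 = 8,  λ_2 = 4;  v_1 ≈ (0, 1)


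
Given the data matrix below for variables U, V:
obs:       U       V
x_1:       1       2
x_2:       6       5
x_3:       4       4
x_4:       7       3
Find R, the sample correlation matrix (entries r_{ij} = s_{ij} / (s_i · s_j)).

Step 1 — column means:
  mean(U) = (1 + 6 + 4 + 7) / 4 = 18/4 = 4.5
  mean(V) = (2 + 5 + 4 + 3) / 4 = 14/4 = 3.5

Step 2 — sample variances and covariances s[i,j] = (1/(n-1)) · Σ_k (x_{k,i} - mean_i) · (x_{k,j} - mean_j), with n-1 = 3:
  s[U,U] = ((-3.5)·(-3.5) + (1.5)·(1.5) + (-0.5)·(-0.5) + (2.5)·(2.5)) / 3 = 21/3 = 7
  s[U,V] = ((-3.5)·(-1.5) + (1.5)·(1.5) + (-0.5)·(0.5) + (2.5)·(-0.5)) / 3 = 6/3 = 2
  s[V,V] = ((-1.5)·(-1.5) + (1.5)·(1.5) + (0.5)·(0.5) + (-0.5)·(-0.5)) / 3 = 5/3 = 1.6667
  Sample standard deviations s_i = √(s[i,i]):
  s(U) = √(7) = 2.6458
  s(V) = √(1.6667) = 1.291

Step 3 — r_{ij} = s_{ij} / (s_i · s_j):
  r[U,U] = 1 (diagonal).
  r[U,V] = 2 / (2.6458 · 1.291) = 2 / 3.4157 = 0.5855
  r[V,V] = 1 (diagonal).

R is symmetric with unit diagonal. Assembling:

R = [[1, 0.5855],
 [0.5855, 1]]


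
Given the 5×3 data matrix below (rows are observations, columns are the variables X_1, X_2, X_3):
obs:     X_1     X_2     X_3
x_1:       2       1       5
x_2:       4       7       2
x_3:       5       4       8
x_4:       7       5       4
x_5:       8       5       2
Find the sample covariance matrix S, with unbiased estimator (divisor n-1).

Step 1 — column means:
  mean(X_1) = (2 + 4 + 5 + 7 + 8) / 5 = 26/5 = 5.2
  mean(X_2) = (1 + 7 + 4 + 5 + 5) / 5 = 22/5 = 4.4
  mean(X_3) = (5 + 2 + 8 + 4 + 2) / 5 = 21/5 = 4.2

Step 2 — sample covariance S[i,j] = (1/(n-1)) · Σ_k (x_{k,i} - mean_i) · (x_{k,j} - mean_j), with n-1 = 4.
  S[X_1,X_1] = ((-3.2)·(-3.2) + (-1.2)·(-1.2) + (-0.2)·(-0.2) + (1.8)·(1.8) + (2.8)·(2.8)) / 4 = 22.8/4 = 5.7
  S[X_1,X_2] = ((-3.2)·(-3.4) + (-1.2)·(2.6) + (-0.2)·(-0.4) + (1.8)·(0.6) + (2.8)·(0.6)) / 4 = 10.6/4 = 2.65
  S[X_1,X_3] = ((-3.2)·(0.8) + (-1.2)·(-2.2) + (-0.2)·(3.8) + (1.8)·(-0.2) + (2.8)·(-2.2)) / 4 = -7.2/4 = -1.8
  S[X_2,X_2] = ((-3.4)·(-3.4) + (2.6)·(2.6) + (-0.4)·(-0.4) + (0.6)·(0.6) + (0.6)·(0.6)) / 4 = 19.2/4 = 4.8
  S[X_2,X_3] = ((-3.4)·(0.8) + (2.6)·(-2.2) + (-0.4)·(3.8) + (0.6)·(-0.2) + (0.6)·(-2.2)) / 4 = -11.4/4 = -2.85
  S[X_3,X_3] = ((0.8)·(0.8) + (-2.2)·(-2.2) + (3.8)·(3.8) + (-0.2)·(-0.2) + (-2.2)·(-2.2)) / 4 = 24.8/4 = 6.2

S is symmetric (S[j,i] = S[i,j]). Assembling:

S = [[5.7, 2.65, -1.8],
 [2.65, 4.8, -2.85],
 [-1.8, -2.85, 6.2]]


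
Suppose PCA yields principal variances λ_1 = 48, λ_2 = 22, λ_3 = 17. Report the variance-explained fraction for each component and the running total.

Step 1 — total variance = trace(Sigma) = Σ λ_i = 48 + 22 + 17 = 87.

Step 2 — fraction explained by component i = λ_i / Σ λ:
  PC1: 48/87 = 0.5517
  PC2: 22/87 = 0.2529
  PC3: 17/87 = 0.1954

Step 3 — cumulative fraction after k components = (λ_1 + ... + λ_k) / Σ λ:
  k = 1: 48/87 = 0.5517
  k = 2: (48 + 22)/87 = 70/87 = 0.8046
  k = 3: (48 + 22 + 17)/87 = 87/87 = 1

Summary (fraction, with percent):

explained: PC1 0.5517 (55.17%), PC2 0.2529 (25.29%), PC3 0.1954 (19.54%);  cumulative: 0.5517, 0.8046, 1


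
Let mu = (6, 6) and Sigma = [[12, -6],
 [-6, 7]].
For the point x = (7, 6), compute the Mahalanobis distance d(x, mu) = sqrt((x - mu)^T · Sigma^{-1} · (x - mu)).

Step 1 — centre the observation: (x - mu) = (1, 0).

Step 2 — invert Sigma. det(Sigma) = 12·7 - (-6)² = 48.
  Sigma^{-1} = (1/det) · [[d, -b], [-b, a]] = [[0.1458, 0.125],
 [0.125, 0.25]].

Step 3 — form the quadratic (x - mu)^T · Sigma^{-1} · (x - mu):
  Sigma^{-1} · (x - mu) = (0.1458, 0.125).
  (x - mu)^T · [Sigma^{-1} · (x - mu)] = (1)·(0.1458) + (0)·(0.125) = 0.1458.

Step 4 — take square root: d = √(0.1458) ≈ 0.3819.

d(x, mu) = √(0.1458) ≈ 0.3819


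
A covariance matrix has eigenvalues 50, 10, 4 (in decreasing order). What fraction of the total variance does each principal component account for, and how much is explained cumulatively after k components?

Step 1 — total variance = trace(Sigma) = Σ λ_i = 50 + 10 + 4 = 64.

Step 2 — fraction explained by component i = λ_i / Σ λ:
  PC1: 50/64 = 0.7812
  PC2: 10/64 = 0.1562
  PC3: 4/64 = 0.0625

Step 3 — cumulative fraction after k components = (λ_1 + ... + λ_k) / Σ λ:
  k = 1: 50/64 = 0.7812
  k = 2: (50 + 10)/64 = 60/64 = 0.9375
  k = 3: (50 + 10 + 4)/64 = 64/64 = 1

Summary (fraction, with percent):

explained: PC1 0.7812 (78.12%), PC2 0.1562 (15.62%), PC3 0.0625 (6.25%);  cumulative: 0.7812, 0.9375, 1


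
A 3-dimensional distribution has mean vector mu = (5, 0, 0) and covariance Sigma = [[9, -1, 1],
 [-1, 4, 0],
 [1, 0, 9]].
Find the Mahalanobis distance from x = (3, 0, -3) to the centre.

Step 1 — centre the observation: (x - mu) = (-2, 0, -3).

Step 2 — invert Sigma (cofactor / det for 3×3, or solve directly):
  Sigma^{-1} = [[0.1158, 0.0289, -0.0129],
 [0.0289, 0.2572, -0.0032],
 [-0.0129, -0.0032, 0.1125]].

Step 3 — form the quadratic (x - mu)^T · Sigma^{-1} · (x - mu):
  Sigma^{-1} · (x - mu) = (-0.1929, -0.0482, -0.3119).
  (x - mu)^T · [Sigma^{-1} · (x - mu)] = (-2)·(-0.1929) + (0)·(-0.0482) + (-3)·(-0.3119) = 1.3215.

Step 4 — take square root: d = √(1.3215) ≈ 1.1496.

d(x, mu) = √(1.3215) ≈ 1.1496


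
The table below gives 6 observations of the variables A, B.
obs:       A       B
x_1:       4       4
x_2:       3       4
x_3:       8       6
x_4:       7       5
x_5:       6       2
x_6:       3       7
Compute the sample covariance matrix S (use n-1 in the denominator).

Step 1 — column means:
  mean(A) = (4 + 3 + 8 + 7 + 6 + 3) / 6 = 31/6 = 5.1667
  mean(B) = (4 + 4 + 6 + 5 + 2 + 7) / 6 = 28/6 = 4.6667

Step 2 — sample covariance S[i,j] = (1/(n-1)) · Σ_k (x_{k,i} - mean_i) · (x_{k,j} - mean_j), with n-1 = 5.
  S[A,A] = ((-1.1667)·(-1.1667) + (-2.1667)·(-2.1667) + (2.8333)·(2.8333) + (1.8333)·(1.8333) + (0.8333)·(0.8333) + (-2.1667)·(-2.1667)) / 5 = 22.8333/5 = 4.5667
  S[A,B] = ((-1.1667)·(-0.6667) + (-2.1667)·(-0.6667) + (2.8333)·(1.3333) + (1.8333)·(0.3333) + (0.8333)·(-2.6667) + (-2.1667)·(2.3333)) / 5 = -0.6667/5 = -0.1333
  S[B,B] = ((-0.6667)·(-0.6667) + (-0.6667)·(-0.6667) + (1.3333)·(1.3333) + (0.3333)·(0.3333) + (-2.6667)·(-2.6667) + (2.3333)·(2.3333)) / 5 = 15.3333/5 = 3.0667

S is symmetric (S[j,i] = S[i,j]). Assembling:

S = [[4.5667, -0.1333],
 [-0.1333, 3.0667]]


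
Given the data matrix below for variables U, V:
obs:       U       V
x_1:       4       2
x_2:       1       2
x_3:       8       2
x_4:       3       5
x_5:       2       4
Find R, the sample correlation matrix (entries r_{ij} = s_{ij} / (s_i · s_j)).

Step 1 — column means:
  mean(U) = (4 + 1 + 8 + 3 + 2) / 5 = 18/5 = 3.6
  mean(V) = (2 + 2 + 2 + 5 + 4) / 5 = 15/5 = 3

Step 2 — sample variances and covariances s[i,j] = (1/(n-1)) · Σ_k (x_{k,i} - mean_i) · (x_{k,j} - mean_j), with n-1 = 4:
  s[U,U] = ((0.4)·(0.4) + (-2.6)·(-2.6) + (4.4)·(4.4) + (-0.6)·(-0.6) + (-1.6)·(-1.6)) / 4 = 29.2/4 = 7.3
  s[U,V] = ((0.4)·(-1) + (-2.6)·(-1) + (4.4)·(-1) + (-0.6)·(2) + (-1.6)·(1)) / 4 = -5/4 = -1.25
  s[V,V] = ((-1)·(-1) + (-1)·(-1) + (-1)·(-1) + (2)·(2) + (1)·(1)) / 4 = 8/4 = 2
  Sample standard deviations s_i = √(s[i,i]):
  s(U) = √(7.3) = 2.7019
  s(V) = √(2) = 1.4142

Step 3 — r_{ij} = s_{ij} / (s_i · s_j):
  r[U,U] = 1 (diagonal).
  r[U,V] = -1.25 / (2.7019 · 1.4142) = -1.25 / 3.821 = -0.3271
  r[V,V] = 1 (diagonal).

R is symmetric with unit diagonal. Assembling:

R = [[1, -0.3271],
 [-0.3271, 1]]


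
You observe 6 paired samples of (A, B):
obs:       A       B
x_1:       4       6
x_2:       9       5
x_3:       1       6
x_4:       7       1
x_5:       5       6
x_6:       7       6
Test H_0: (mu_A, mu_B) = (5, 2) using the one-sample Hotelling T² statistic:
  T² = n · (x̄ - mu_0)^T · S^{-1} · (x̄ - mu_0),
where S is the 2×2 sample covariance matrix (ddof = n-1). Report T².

Step 1 — sample mean vector:
  mean(A) = (4 + 9 + 1 + 7 + 5 + 7) / 6 = 33/6 = 5.5
  mean(B) = (6 + 5 + 6 + 1 + 6 + 6) / 6 = 30/6 = 5
  x̄ = (5.5, 5),  deviation x̄ - mu_0 = (5.5, 5) - (5, 2) = (0.5, 3).

Step 2 — sample covariance matrix, S[i,j] = (1/(n-1)) · Σ_k (x_{k,i} - mean_i) · (x_{k,j} - mean_j), divisor n-1 = 5:
  S[A,A] = ((-1.5)·(-1.5) + (3.5)·(3.5) + (-4.5)·(-4.5) + (1.5)·(1.5) + (-0.5)·(-0.5) + (1.5)·(1.5)) / 5 = 39.5/5 = 7.9
  S[A,B] = ((-1.5)·(1) + (3.5)·(0) + (-4.5)·(1) + (1.5)·(-4) + (-0.5)·(1) + (1.5)·(1)) / 5 = -11/5 = -2.2
  S[B,B] = ((1)·(1) + (0)·(0) + (1)·(1) + (-4)·(-4) + (1)·(1) + (1)·(1)) / 5 = 20/5 = 4
  S = [[7.9, -2.2],
 [-2.2, 4]].

Step 3 — invert S. det(S) = 7.9·4 - (-2.2)² = 26.76.
  S^{-1} = (1/det) · [[d, -b], [-b, a]] = [[0.1495, 0.0822],
 [0.0822, 0.2952]].

Step 4 — quadratic form (x̄ - mu_0)^T · S^{-1} · (x̄ - mu_0):
  S^{-1} · (x̄ - mu_0) = (0.3214, 0.9268),
  (x̄ - mu_0)^T · [...] = (0.5)·(0.3214) + (3)·(0.9268) = 2.941.

Step 5 — scale by n: T² = 6 · 2.941 = 17.6457.

T² ≈ 17.6457


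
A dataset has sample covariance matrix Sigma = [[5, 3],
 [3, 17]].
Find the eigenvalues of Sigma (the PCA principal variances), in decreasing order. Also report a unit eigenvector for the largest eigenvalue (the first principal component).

Step 1 — characteristic polynomial of 2×2 Sigma:
  det(Sigma - λI) = λ² - trace · λ + det = 0.
  trace = 5 + 17 = 22, det = 5·17 - (3)² = 76.
Step 2 — discriminant:
  Δ = trace² - 4·det = 484 - 304 = 180.
Step 3 — eigenvalues:
  λ = (trace ± √Δ)/2 = (22 ± 13.4164)/2,
  λ_1 = 17.7082,  λ_2 = 4.2918.

Step 4 — unit eigenvector for λ_1: solve (Sigma - λ_1 I)v = 0. First row:
  (5 - 17.7082)·v_x + (3)·v_y = 0, i.e. (-12.7082)·v_x + (3)·v_y = 0,
  so v ∝ (b, λ_1 - a) = (3, 12.7082) = u.
  ||u|| = √((3)² + (12.7082)²) = √(170.4984) ≈ 13.0575,
  v_1 = u/||u|| ≈ (0.2298, 0.9732) (||v_1|| = 1).

λ_1 = 17.7082,  λ_2 = 4.2918;  v_1 ≈ (0.2298, 0.9732)


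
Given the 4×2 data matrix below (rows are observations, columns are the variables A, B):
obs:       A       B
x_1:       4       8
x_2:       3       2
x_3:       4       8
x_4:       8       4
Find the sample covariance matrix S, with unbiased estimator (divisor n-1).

Step 1 — column means:
  mean(A) = (4 + 3 + 4 + 8) / 4 = 19/4 = 4.75
  mean(B) = (8 + 2 + 8 + 4) / 4 = 22/4 = 5.5

Step 2 — sample covariance S[i,j] = (1/(n-1)) · Σ_k (x_{k,i} - mean_i) · (x_{k,j} - mean_j), with n-1 = 3.
  S[A,A] = ((-0.75)·(-0.75) + (-1.75)·(-1.75) + (-0.75)·(-0.75) + (3.25)·(3.25)) / 3 = 14.75/3 = 4.9167
  S[A,B] = ((-0.75)·(2.5) + (-1.75)·(-3.5) + (-0.75)·(2.5) + (3.25)·(-1.5)) / 3 = -2.5/3 = -0.8333
  S[B,B] = ((2.5)·(2.5) + (-3.5)·(-3.5) + (2.5)·(2.5) + (-1.5)·(-1.5)) / 3 = 27/3 = 9

S is symmetric (S[j,i] = S[i,j]). Assembling:

S = [[4.9167, -0.8333],
 [-0.8333, 9]]


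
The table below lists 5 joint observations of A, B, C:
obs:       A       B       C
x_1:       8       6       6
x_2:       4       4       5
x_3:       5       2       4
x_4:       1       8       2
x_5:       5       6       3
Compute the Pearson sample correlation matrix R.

Step 1 — column means:
  mean(A) = (8 + 4 + 5 + 1 + 5) / 5 = 23/5 = 4.6
  mean(B) = (6 + 4 + 2 + 8 + 6) / 5 = 26/5 = 5.2
  mean(C) = (6 + 5 + 4 + 2 + 3) / 5 = 20/5 = 4

Step 2 — sample variances and covariances s[i,j] = (1/(n-1)) · Σ_k (x_{k,i} - mean_i) · (x_{k,j} - mean_j), with n-1 = 4:
  s[A,A] = ((3.4)·(3.4) + (-0.6)·(-0.6) + (0.4)·(0.4) + (-3.6)·(-3.6) + (0.4)·(0.4)) / 4 = 25.2/4 = 6.3
  s[A,B] = ((3.4)·(0.8) + (-0.6)·(-1.2) + (0.4)·(-3.2) + (-3.6)·(2.8) + (0.4)·(0.8)) / 4 = -7.6/4 = -1.9
  s[A,C] = ((3.4)·(2) + (-0.6)·(1) + (0.4)·(0) + (-3.6)·(-2) + (0.4)·(-1)) / 4 = 13/4 = 3.25
  s[B,B] = ((0.8)·(0.8) + (-1.2)·(-1.2) + (-3.2)·(-3.2) + (2.8)·(2.8) + (0.8)·(0.8)) / 4 = 20.8/4 = 5.2
  s[B,C] = ((0.8)·(2) + (-1.2)·(1) + (-3.2)·(0) + (2.8)·(-2) + (0.8)·(-1)) / 4 = -6/4 = -1.5
  s[C,C] = ((2)·(2) + (1)·(1) + (0)·(0) + (-2)·(-2) + (-1)·(-1)) / 4 = 10/4 = 2.5
  Sample standard deviations s_i = √(s[i,i]):
  s(A) = √(6.3) = 2.51
  s(B) = √(5.2) = 2.2804
  s(C) = √(2.5) = 1.5811

Step 3 — r_{ij} = s_{ij} / (s_i · s_j):
  r[A,A] = 1 (diagonal).
  r[A,B] = -1.9 / (2.51 · 2.2804) = -1.9 / 5.7236 = -0.332
  r[A,C] = 3.25 / (2.51 · 1.5811) = 3.25 / 3.9686 = 0.8189
  r[B,B] = 1 (diagonal).
  r[B,C] = -1.5 / (2.2804 · 1.5811) = -1.5 / 3.6056 = -0.416
  r[C,C] = 1 (diagonal).

R is symmetric with unit diagonal. Assembling:

R = [[1, -0.332, 0.8189],
 [-0.332, 1, -0.416],
 [0.8189, -0.416, 1]]


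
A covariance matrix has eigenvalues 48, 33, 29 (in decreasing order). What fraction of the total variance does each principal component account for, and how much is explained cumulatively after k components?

Step 1 — total variance = trace(Sigma) = Σ λ_i = 48 + 33 + 29 = 110.

Step 2 — fraction explained by component i = λ_i / Σ λ:
  PC1: 48/110 = 0.4364
  PC2: 33/110 = 0.3
  PC3: 29/110 = 0.2636

Step 3 — cumulative fraction after k components = (λ_1 + ... + λ_k) / Σ λ:
  k = 1: 48/110 = 0.4364
  k = 2: (48 + 33)/110 = 81/110 = 0.7364
  k = 3: (48 + 33 + 29)/110 = 110/110 = 1

Summary (fraction, with percent):

explained: PC1 0.4364 (43.64%), PC2 0.3 (30%), PC3 0.2636 (26.36%);  cumulative: 0.4364, 0.7364, 1


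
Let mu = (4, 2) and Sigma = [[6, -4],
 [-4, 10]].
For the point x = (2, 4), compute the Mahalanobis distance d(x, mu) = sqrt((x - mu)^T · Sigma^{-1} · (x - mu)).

Step 1 — centre the observation: (x - mu) = (-2, 2).

Step 2 — invert Sigma. det(Sigma) = 6·10 - (-4)² = 44.
  Sigma^{-1} = (1/det) · [[d, -b], [-b, a]] = [[0.2273, 0.0909],
 [0.0909, 0.1364]].

Step 3 — form the quadratic (x - mu)^T · Sigma^{-1} · (x - mu):
  Sigma^{-1} · (x - mu) = (-0.2727, 0.0909).
  (x - mu)^T · [Sigma^{-1} · (x - mu)] = (-2)·(-0.2727) + (2)·(0.0909) = 0.7273.

Step 4 — take square root: d = √(0.7273) ≈ 0.8528.

d(x, mu) = √(0.7273) ≈ 0.8528


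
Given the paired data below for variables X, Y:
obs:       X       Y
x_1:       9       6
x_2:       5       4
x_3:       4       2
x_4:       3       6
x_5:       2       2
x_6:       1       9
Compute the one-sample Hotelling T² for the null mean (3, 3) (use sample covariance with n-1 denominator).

Step 1 — sample mean vector:
  mean(X) = (9 + 5 + 4 + 3 + 2 + 1) / 6 = 24/6 = 4
  mean(Y) = (6 + 4 + 2 + 6 + 2 + 9) / 6 = 29/6 = 4.8333
  x̄ = (4, 4.8333),  deviation x̄ - mu_0 = (4, 4.8333) - (3, 3) = (1, 1.8333).

Step 2 — sample covariance matrix, S[i,j] = (1/(n-1)) · Σ_k (x_{k,i} - mean_i) · (x_{k,j} - mean_j), divisor n-1 = 5:
  S[X,X] = ((5)·(5) + (1)·(1) + (0)·(0) + (-1)·(-1) + (-2)·(-2) + (-3)·(-3)) / 5 = 40/5 = 8
  S[X,Y] = ((5)·(1.1667) + (1)·(-0.8333) + (0)·(-2.8333) + (-1)·(1.1667) + (-2)·(-2.8333) + (-3)·(4.1667)) / 5 = -3/5 = -0.6
  S[Y,Y] = ((1.1667)·(1.1667) + (-0.8333)·(-0.8333) + (-2.8333)·(-2.8333) + (1.1667)·(1.1667) + (-2.8333)·(-2.8333) + (4.1667)·(4.1667)) / 5 = 36.8333/5 = 7.3667
  S = [[8, -0.6],
 [-0.6, 7.3667]].

Step 3 — invert S. det(S) = 8·7.3667 - (-0.6)² = 58.5733.
  S^{-1} = (1/det) · [[d, -b], [-b, a]] = [[0.1258, 0.0102],
 [0.0102, 0.1366]].

Step 4 — quadratic form (x̄ - mu_0)^T · S^{-1} · (x̄ - mu_0):
  S^{-1} · (x̄ - mu_0) = (0.1445, 0.2606),
  (x̄ - mu_0)^T · [...] = (1)·(0.1445) + (1.8333)·(0.2606) = 0.6224.

Step 5 — scale by n: T² = 6 · 0.6224 = 3.7344.

T² ≈ 3.7344
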